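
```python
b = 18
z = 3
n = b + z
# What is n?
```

Trace:
`b = 18` → b = 18
`z = 3` → z = 3
`n = b + z` → n = 21
So n = 21

Answer: 21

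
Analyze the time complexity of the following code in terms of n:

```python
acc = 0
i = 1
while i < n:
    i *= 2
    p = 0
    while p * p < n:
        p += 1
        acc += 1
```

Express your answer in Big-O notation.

Each loop level contributes: log n × √n. Multiplying the contributions gives O(√n log n).

Answer: O(√n log n)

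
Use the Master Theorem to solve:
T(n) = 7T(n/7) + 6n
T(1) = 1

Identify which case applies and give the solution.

a=7, b=7, f(n)=6n. log_7(7) = 1. Since c=1 = 1, Case 2 applies: T(n) = Θ(n^log_b(a) · log n) = O(n log n).

Answer: O(n log n) - Case 2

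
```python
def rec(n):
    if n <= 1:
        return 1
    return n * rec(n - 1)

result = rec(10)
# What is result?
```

rec(10) = 10 * 9 * 8 * 7 * 6 * 5 * 4 * 3 * 2 * 1 = 3628800

Answer: 3628800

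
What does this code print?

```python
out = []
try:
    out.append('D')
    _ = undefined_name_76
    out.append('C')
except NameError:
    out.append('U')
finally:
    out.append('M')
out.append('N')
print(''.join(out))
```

Execution trace: 'D' (try body) → 'U' (except NameError) → 'M' (finally) → 'N' (after the try/except). Output: DUMN

Answer: DUMN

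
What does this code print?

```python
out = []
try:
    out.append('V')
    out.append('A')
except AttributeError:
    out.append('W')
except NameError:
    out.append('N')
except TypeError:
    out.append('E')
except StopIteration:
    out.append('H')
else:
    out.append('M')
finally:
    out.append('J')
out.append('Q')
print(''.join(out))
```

Execution trace: 'V' (try body) → 'A' (try body, no exception) → 'M' (else) → 'J' (finally) → 'Q' (after the try/except). Output: VAMJQ

Answer: VAMJQ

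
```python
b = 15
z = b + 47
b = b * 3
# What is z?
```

Trace:
`b = 15` → b = 15
`z = b + 47` → z = 62
`b = b * 3` → b = 45
So z = 62

Answer: 62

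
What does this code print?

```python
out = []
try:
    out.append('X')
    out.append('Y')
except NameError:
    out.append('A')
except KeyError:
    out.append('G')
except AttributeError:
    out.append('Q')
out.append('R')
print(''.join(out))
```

Execution trace: 'X' (try body) → 'Y' (try body, no exception) → 'R' (after the try/except). Output: XYR

Answer: XYR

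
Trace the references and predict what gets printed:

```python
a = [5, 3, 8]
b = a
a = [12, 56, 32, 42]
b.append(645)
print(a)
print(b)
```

Key concept: rebinding vs mutation: a is rebound to a new list, b still points at the original.
Step by step:
`a = [5, 3, 8]` → a = [5, 3, 8]
`b = a` → b = [5, 3, 8] (same object as a)
`a = [12, 56, 32, 42]` → a = [12, 56, 32, 42]
`b.append(645)` → b = [5, 3, 8, 645]
`print(a)` → prints [12, 56, 32, 42]
`print(b)` → prints [5, 3, 8, 645]

Answer:
[12, 56, 32, 42]
[5, 3, 8, 645]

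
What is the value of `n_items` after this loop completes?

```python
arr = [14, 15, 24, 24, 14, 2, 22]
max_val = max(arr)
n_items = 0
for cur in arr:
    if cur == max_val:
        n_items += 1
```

Count of max value 24 in [14, 15, 24, 24, 14, 2, 22]
`n_items` takes the values: 0 → 1 → 2

Answer: 2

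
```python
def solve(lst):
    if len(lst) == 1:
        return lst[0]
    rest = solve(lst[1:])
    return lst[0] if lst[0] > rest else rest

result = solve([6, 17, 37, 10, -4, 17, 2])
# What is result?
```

Recursive max over [6, 17, 37, 10, -4, 17, 2] = 37

Answer: 37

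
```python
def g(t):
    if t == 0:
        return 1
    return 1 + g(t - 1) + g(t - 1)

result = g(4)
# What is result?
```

g(t) = 1 + 2·g(t-1), g(0)=1. Closed form: (1+1)·2^4 - 1 = 31.

Answer: 31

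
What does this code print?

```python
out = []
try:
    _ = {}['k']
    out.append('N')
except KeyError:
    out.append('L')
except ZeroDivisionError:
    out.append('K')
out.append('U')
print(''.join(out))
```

Execution trace: 'L' (except KeyError) → 'U' (after the try/except). Output: LU

Answer: LU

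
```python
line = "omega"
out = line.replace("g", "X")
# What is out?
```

Trace:
`line = "omega"` → line = 'omega'
`out = line.replace("g", "X")` → out = 'omeXa'
So out = 'omeXa'

Answer: 'omeXa'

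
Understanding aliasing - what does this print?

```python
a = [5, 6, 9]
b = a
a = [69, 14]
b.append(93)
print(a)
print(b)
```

Key concept: rebinding vs mutation: a is rebound to a new list, b still points at the original.
Step by step:
`a = [5, 6, 9]` → a = [5, 6, 9]
`b = a` → b = [5, 6, 9] (same object as a)
`a = [69, 14]` → a = [69, 14]
`b.append(93)` → b = [5, 6, 9, 93]
`print(a)` → prints [69, 14]
`print(b)` → prints [5, 6, 9, 93]

Answer:
[69, 14]
[5, 6, 9, 93]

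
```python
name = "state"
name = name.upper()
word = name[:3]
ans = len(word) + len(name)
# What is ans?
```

Trace:
`name = "state"` → name = 'state'
`name = name.upper()` → name = 'STATE'
`word = name[:3]` → word = 'STA'
`ans = len(word) + len(name)` → ans = 8
So ans = 8

Answer: 8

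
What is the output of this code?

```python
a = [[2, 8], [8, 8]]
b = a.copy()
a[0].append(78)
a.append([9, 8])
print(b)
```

Key concept: shallow copy with nested lists.
Step by step:
`a = [[2, 8], [8, 8]]` → a = [[2, 8], [8, 8]]
`b = a.copy()` → b = [[2, 8], [8, 8]]
`a[0].append(78)` → a = [[2, 8, 78], [8, 8]]; b = [[2, 8, 78], [8, 8]]
`a.append([9, 8])` → a = [[2, 8, 78], [8, 8], [9, 8]]
`print(b)` → prints [[2, 8, 78], [8, 8]]

Answer: [[2, 8, 78], [8, 8]]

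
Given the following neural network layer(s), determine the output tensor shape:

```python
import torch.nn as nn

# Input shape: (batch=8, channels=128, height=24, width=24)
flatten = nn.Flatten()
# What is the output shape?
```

Input: (8, 128, 24, 24) -> Output: (8, 73728)

Answer: (8, 73728)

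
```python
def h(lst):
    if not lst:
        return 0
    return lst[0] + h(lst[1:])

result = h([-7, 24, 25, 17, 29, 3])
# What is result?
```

(-7) + 24 + 25 + 17 + 29 + 3 + 0 = 91

Answer: 91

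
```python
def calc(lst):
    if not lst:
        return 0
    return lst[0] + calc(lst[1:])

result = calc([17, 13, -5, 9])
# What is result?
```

17 + 13 + (-5) + 9 + 0 = 34

Answer: 34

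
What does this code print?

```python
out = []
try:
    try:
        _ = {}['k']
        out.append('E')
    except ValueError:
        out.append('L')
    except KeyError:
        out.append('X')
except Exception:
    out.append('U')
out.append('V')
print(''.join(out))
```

Execution trace: 'X' (inner except KeyError) → 'V' (after the try/except). Output: XV

Answer: XV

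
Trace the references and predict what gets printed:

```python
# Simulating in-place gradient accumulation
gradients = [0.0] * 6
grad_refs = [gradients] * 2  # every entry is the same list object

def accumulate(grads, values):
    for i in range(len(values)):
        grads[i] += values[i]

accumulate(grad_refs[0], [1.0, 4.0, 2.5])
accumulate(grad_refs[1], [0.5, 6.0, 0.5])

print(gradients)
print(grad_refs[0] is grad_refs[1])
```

Key concept: gradient accumulation aliasing.
Step by step:
`gradients = [0.0] * 6` → gradients = [0.0, 0.0, 0.0, 0.0, 0.0, 0.0]
`grad_refs = [gradients] * 2` → grad_refs = [[0.0, 0.0, 0.0, 0.0, 0.0, 0.0], [0.0, 0.0, 0.0, 0.0, 0.0, 0.0]]
`accumulate(grad_refs[0], [1.0, 4.0, 2.5])` → gradients = [1.0, 4.0, 2.5, 0.0, 0.0, 0.0]; grad_refs = [[1.0, 4.0, 2.5, 0.0, 0.0, 0.0], [1.0, 4.0, 2.5, 0.0, 0.0, 0.0]]
`accumulate(grad_refs[1], [0.5, 6.0, 0.5])` → gradients = [1.5, 10.0, 3.0, 0.0, 0.0, 0.0]; grad_refs = [[1.5, 10.0, 3.0, 0.0, 0.0, 0.0], [1.5, 10.0, 3.0, 0.0, 0.0, 0.0]]
`print(gradients)` → prints [1.5, 10.0, 3.0, 0.0, 0.0, 0.0]
`print(grad_refs[0] is grad_refs[1])` → prints True

Answer:
[1.5, 10.0, 3.0, 0.0, 0.0, 0.0]
True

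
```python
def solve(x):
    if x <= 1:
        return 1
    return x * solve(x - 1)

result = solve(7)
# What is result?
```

solve(7) = 7 * 6 * 5 * 4 * 3 * 2 * 1 = 5040

Answer: 5040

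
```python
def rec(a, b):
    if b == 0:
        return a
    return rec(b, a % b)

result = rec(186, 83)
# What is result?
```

rec(186, 83) -> rec(83, 20) -> rec(20, 3) -> rec(3, 2) -> rec(2, 1) -> rec(1, 0) -> 1

Answer: 1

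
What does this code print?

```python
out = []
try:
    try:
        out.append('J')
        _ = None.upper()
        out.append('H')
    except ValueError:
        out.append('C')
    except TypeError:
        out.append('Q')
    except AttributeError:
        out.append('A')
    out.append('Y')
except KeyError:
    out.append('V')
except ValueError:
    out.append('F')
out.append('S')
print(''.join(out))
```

Execution trace: 'J' (inner try body) → 'A' (inner except AttributeError) → 'Y' (try body, no exception) → 'S' (after the try/except). Output: JAYS

Answer: JAYS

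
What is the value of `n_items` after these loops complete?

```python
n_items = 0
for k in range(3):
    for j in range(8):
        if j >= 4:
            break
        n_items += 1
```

Inner breaks at 4, outer runs 3 times
`n_items` takes the values: 0 → 1 → 2 → 3 → 4 → 5 → 6 → 7 → 8 → 9 → 10 → 11 → 12

Answer: 12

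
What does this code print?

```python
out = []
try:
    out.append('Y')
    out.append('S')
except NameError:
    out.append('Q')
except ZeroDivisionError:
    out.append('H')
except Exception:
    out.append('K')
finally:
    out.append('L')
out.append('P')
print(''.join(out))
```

Execution trace: 'Y' (try body) → 'S' (try body, no exception) → 'L' (finally) → 'P' (after the try/except). Output: YSLP

Answer: YSLP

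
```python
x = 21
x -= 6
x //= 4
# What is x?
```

Trace:
`x = 21` → x = 21
`x -= 6` → x = 15
`x //= 4` → x = 3
So x = 3

Answer: 3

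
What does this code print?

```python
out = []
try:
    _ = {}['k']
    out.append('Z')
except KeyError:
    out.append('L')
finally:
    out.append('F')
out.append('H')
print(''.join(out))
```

Execution trace: 'L' (except KeyError) → 'F' (finally) → 'H' (after the try/except). Output: LFH

Answer: LFH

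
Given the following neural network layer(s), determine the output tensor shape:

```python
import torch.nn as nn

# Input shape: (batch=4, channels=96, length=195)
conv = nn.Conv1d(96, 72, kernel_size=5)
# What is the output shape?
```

Input: (4, 96, 195) -> Output: (4, 72, 191)

Answer: (4, 72, 191)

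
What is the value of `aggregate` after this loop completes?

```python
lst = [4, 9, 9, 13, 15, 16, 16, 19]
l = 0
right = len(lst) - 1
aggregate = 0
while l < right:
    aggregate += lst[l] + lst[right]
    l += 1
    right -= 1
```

Sum of pairs from ends
`aggregate` takes the values: 0 → 23 → 48 → 73 → 101

Answer: 101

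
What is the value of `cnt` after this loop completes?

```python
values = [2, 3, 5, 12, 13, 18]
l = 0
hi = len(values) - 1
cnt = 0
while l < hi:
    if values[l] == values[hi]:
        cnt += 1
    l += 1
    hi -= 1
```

Count matching pairs from ends
`cnt` takes the values: 0

Answer: 0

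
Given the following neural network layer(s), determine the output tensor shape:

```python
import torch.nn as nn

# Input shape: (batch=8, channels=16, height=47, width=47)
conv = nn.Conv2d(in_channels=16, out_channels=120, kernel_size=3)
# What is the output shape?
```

Input: (8, 16, 47, 47) -> Output: (8, 120, 45, 45)

Answer: (8, 120, 45, 45)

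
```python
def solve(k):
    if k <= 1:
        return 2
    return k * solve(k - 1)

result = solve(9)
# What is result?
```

solve(9) = 9 * 8 * 7 * 6 * 5 * 4 * 3 * 2 * 2 = 725760

Answer: 725760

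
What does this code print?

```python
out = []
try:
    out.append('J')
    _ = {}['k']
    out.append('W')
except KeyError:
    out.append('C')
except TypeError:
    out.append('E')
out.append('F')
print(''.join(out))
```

Execution trace: 'J' (try body) → 'C' (except KeyError) → 'F' (after the try/except). Output: JCF

Answer: JCF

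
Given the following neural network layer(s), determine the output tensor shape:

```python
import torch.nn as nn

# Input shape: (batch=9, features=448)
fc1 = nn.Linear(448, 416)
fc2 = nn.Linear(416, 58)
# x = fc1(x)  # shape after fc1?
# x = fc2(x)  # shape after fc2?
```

Input: (9, 448) -> after fc1: (9, 416) -> Output: (9, 58)

Answer: (9, 58)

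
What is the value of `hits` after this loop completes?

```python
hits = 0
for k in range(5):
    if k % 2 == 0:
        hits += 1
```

Count numbers divisible by 2 in range(5)
`hits` takes the values: 0 → 1 → 2 → 3

Answer: 3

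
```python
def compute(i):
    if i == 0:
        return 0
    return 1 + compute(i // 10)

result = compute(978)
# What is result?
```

Count of digits of 978: 3

Answer: 3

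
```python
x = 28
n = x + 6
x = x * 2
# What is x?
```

Trace:
`x = 28` → x = 28
`n = x + 6` → n = 34
`x = x * 2` → x = 56
So x = 56

Answer: 56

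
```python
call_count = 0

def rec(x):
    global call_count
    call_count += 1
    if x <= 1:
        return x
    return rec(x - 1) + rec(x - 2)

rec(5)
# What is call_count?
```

Calls(x) = 1 + Calls(x-1) + Calls(x-2); Calls(0)=Calls(1)=1. For x=5 this gives 15.

Answer: 15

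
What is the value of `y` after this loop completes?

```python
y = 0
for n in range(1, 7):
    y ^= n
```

XOR of 1 to 6
`y` takes the values: 0 → 1 → 3 → 0 → 4 → 1 → 7

Answer: 7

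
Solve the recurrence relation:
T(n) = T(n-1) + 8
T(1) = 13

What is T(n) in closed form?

Unrolling: T(n) = T(1) + 8·(n-1) = 13 + 8(n-1) = 8n + 5.

Answer: T(n) = 8n + 5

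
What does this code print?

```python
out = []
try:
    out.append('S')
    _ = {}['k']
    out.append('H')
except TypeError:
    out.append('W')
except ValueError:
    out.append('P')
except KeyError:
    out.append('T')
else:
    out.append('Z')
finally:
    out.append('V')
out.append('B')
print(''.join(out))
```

Execution trace: 'S' (try body) → 'T' (except KeyError) → 'V' (finally) → 'B' (after the try/except). Output: STVB

Answer: STVB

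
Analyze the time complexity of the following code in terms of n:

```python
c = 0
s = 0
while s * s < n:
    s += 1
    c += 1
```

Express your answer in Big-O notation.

Each loop level contributes: √n. Multiplying the contributions gives O(√n).

Answer: O(√n)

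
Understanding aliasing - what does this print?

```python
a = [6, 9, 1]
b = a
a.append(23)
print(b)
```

Key concept: basic list aliasing.
Step by step:
`a = [6, 9, 1]` → a = [6, 9, 1]
`b = a` → b = [6, 9, 1] (same object as a)
`a.append(23)` → a = [6, 9, 1, 23] (same object as b); b = [6, 9, 1, 23] (same object as a)
`print(b)` → prints [6, 9, 1, 23]

Answer: [6, 9, 1, 23]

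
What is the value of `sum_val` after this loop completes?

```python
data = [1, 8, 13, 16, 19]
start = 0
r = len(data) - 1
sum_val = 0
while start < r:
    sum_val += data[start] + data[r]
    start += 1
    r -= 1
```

Sum of pairs from ends
`sum_val` takes the values: 0 → 20 → 44

Answer: 44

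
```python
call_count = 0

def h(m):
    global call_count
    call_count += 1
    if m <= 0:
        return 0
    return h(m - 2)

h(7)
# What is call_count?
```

Linear recursion stepping by 2: 5 calls from m=7 down to ≤0.

Answer: 5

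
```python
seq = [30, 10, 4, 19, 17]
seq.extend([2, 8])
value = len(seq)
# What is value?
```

Trace:
`seq = [30, 10, 4, 19, 17]` → seq = [30, 10, 4, 19, 17]
`seq.extend([2, 8])` → seq = [30, 10, 4, 19, 17, 2, 8]
`value = len(seq)` → value = 7
So value = 7

Answer: 7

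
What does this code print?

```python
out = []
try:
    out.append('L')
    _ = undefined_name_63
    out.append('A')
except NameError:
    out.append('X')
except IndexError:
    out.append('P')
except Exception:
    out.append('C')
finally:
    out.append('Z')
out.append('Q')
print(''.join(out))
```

Execution trace: 'L' (try body) → 'X' (except NameError) → 'Z' (finally) → 'Q' (after the try/except). Output: LXZQ

Answer: LXZQ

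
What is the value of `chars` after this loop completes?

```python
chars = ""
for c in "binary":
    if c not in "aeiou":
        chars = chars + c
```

Remove vowels from 'binary'
`chars` takes the values: "" → "b" → "bn" → "bnr" → "bnry"

Answer: "bnry"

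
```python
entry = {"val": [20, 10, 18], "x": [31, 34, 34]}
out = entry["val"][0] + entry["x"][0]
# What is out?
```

Trace:
`entry = {"val": [20, 10, 18], "x": [31, 34, 34]}` → entry = {'val': [20, 10, 18], 'x': [31, 34, 34]}
`out = entry["val"][0] + entry["x"][0]` → out = 51
So out = 51

Answer: 51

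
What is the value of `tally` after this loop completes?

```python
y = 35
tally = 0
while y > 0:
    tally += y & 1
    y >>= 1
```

Count set bits in 35 (binary: 0b100011)
`tally` takes the values: 0 → 1 → 2 → 3

Answer: 3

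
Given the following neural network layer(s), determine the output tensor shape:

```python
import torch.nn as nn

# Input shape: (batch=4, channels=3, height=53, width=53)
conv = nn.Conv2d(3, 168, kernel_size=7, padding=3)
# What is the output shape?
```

Input: (4, 3, 53, 53) -> Output: (4, 168, 53, 53)

Answer: (4, 168, 53, 53)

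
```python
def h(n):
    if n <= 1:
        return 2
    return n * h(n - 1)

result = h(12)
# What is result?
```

h(12) = 12 * 11 * 10 * 9 * 8 * 7 * 6 * 5 * 4 * 3 * 2 * 2 = 958003200

Answer: 958003200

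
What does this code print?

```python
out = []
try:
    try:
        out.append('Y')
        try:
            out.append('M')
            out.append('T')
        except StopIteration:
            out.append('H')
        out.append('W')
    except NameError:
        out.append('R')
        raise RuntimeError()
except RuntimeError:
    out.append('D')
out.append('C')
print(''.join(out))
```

Execution trace: 'Y' (try body) → 'M' (inner try body) → 'T' (inner try body, no exception) → 'W' (try body, no exception) → 'C' (after the try/except). Output: YMTWC

Answer: YMTWC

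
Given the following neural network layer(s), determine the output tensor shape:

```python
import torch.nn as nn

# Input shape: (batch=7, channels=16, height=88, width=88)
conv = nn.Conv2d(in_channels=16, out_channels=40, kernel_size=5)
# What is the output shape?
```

Input: (7, 16, 88, 88) -> Output: (7, 40, 84, 84)

Answer: (7, 40, 84, 84)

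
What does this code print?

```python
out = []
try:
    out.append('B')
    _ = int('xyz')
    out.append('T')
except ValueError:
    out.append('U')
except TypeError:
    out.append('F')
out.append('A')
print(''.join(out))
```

Execution trace: 'B' (try body) → 'U' (except ValueError) → 'A' (after the try/except). Output: BUA

Answer: BUA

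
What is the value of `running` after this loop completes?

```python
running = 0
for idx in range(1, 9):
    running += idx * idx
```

Sum of squares 1² to 8² = 204
`running` takes the values: 0 → 1 → 5 → 14 → 30 → 55 → 91 → 140 → 204

Answer: 204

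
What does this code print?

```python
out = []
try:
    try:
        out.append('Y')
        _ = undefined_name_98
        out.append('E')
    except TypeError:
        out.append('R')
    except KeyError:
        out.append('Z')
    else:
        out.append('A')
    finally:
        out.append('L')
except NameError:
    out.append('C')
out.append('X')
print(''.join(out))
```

Execution trace: 'Y' (try body) → 'L' (finally) → 'C' (outer except NameError) → 'X' (after the try/except). Output: YLCX

Answer: YLCX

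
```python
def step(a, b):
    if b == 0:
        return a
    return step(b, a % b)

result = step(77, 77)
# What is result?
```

step(77, 77) -> step(77, 0) -> 77

Answer: 77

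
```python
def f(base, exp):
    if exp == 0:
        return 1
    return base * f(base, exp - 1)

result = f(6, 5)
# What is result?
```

f(6, 5) = 6 * 6 * 6 * 6 * 6 = 7776

Answer: 7776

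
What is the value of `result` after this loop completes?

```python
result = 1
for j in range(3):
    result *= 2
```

2^3 = 8
`result` takes the values: 1 → 2 → 4 → 8

Answer: 8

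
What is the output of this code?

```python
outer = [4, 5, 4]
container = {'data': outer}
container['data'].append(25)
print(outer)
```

Key concept: dict holds reference to list.
Step by step:
`outer = [4, 5, 4]` → outer = [4, 5, 4]
`container = {'data': outer}` → container = {'data': [4, 5, 4]}
`container['data'].append(25)` → outer = [4, 5, 4, 25]; container = {'data': [4, 5, 4, 25]}
`print(outer)` → prints [4, 5, 4, 25]

Answer: [4, 5, 4, 25]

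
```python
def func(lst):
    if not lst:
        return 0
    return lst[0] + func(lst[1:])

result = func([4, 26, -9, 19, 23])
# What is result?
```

4 + 26 + (-9) + 19 + 23 + 0 = 63

Answer: 63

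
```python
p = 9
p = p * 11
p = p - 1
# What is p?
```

Trace:
`p = 9` → p = 9
`p = p * 11` → p = 99
`p = p - 1` → p = 98
So p = 98

Answer: 98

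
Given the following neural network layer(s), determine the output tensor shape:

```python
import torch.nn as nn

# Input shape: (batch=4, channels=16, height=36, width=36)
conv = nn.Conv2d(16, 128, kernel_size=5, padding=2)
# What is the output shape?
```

Input: (4, 16, 36, 36) -> Output: (4, 128, 36, 36)

Answer: (4, 128, 36, 36)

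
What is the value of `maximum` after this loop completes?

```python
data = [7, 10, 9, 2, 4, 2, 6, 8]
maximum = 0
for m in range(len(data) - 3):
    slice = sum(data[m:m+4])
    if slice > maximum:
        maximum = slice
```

Max sum of 4-element window in [7, 10, 9, 2, 4, 2, 6, 8]
`maximum` takes the values: 0 → 28

Answer: 28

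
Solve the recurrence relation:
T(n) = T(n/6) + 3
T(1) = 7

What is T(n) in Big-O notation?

Each step divides n by 6 and adds 3. After log_6(n) steps we reach T(1)=7. So T(n) = 3·log_6(n) + 7 = O(log n).

Answer: O(log n)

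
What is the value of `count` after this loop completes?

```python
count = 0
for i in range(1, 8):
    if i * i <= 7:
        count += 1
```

Count numbers where i² ≤ 7
`count` takes the values: 0 → 1 → 2

Answer: 2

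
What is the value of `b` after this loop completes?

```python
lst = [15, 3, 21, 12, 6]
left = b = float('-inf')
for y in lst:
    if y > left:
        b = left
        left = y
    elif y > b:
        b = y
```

Second largest (with repeats) in [15, 3, 21, 12, 6]
`b` takes the values: -inf → 3 → 15

Answer: 15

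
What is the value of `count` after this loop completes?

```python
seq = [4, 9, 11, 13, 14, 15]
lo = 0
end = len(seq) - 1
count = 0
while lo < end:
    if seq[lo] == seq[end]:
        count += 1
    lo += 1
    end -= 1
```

Count matching pairs from ends
`count` takes the values: 0

Answer: 0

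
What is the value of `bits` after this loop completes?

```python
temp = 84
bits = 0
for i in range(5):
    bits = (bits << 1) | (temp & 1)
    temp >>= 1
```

Reverse lowest 5 bits of 84
`bits` takes the values: 0 → 1 → 2 → 5

Answer: 5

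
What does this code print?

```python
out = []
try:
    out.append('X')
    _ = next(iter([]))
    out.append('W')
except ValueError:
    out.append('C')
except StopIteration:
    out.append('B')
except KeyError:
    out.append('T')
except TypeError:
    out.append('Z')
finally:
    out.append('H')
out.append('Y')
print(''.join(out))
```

Execution trace: 'X' (try body) → 'B' (except StopIteration) → 'H' (finally) → 'Y' (after the try/except). Output: XBHY

Answer: XBHY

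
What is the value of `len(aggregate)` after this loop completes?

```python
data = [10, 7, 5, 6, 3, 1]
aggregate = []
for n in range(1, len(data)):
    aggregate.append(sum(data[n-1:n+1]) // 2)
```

Number of 2-element averages
`aggregate` takes the values: [] → [8] → [8, 6] → [8, 6, 5] → [8, 6, 5, 4] → [8, 6, 5, 4, 2]
So `len(aggregate)` = 5

Answer: 5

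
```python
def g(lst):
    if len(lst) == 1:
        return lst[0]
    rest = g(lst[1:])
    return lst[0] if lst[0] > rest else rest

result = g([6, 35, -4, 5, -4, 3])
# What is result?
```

Recursive max over [6, 35, -4, 5, -4, 3] = 35

Answer: 35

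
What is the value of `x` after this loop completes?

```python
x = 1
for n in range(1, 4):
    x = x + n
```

Start at 1, add 1 through 3
`x` takes the values: 1 → 2 → 4 → 7

Answer: 7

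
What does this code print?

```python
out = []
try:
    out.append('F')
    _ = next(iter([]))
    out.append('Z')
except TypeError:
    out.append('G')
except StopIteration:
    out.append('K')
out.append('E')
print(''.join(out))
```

Execution trace: 'F' (try body) → 'K' (except StopIteration) → 'E' (after the try/except). Output: FKE

Answer: FKE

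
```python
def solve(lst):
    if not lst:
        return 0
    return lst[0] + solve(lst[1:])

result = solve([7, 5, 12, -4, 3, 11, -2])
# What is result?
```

7 + 5 + 12 + (-4) + 3 + 11 + (-2) + 0 = 32

Answer: 32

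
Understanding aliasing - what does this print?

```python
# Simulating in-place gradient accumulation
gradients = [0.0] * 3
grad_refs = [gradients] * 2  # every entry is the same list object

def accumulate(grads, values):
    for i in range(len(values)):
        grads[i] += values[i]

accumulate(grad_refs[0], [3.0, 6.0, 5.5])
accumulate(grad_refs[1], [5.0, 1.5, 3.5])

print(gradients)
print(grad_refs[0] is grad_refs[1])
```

Key concept: gradient accumulation aliasing.
Step by step:
`gradients = [0.0] * 3` → gradients = [0.0, 0.0, 0.0]
`grad_refs = [gradients] * 2` → grad_refs = [[0.0, 0.0, 0.0], [0.0, 0.0, 0.0]]
`accumulate(grad_refs[0], [3.0, 6.0, 5.5])` → gradients = [3.0, 6.0, 5.5]; grad_refs = [[3.0, 6.0, 5.5], [3.0, 6.0, 5.5]]
`accumulate(grad_refs[1], [5.0, 1.5, 3.5])` → gradients = [8.0, 7.5, 9.0]; grad_refs = [[8.0, 7.5, 9.0], [8.0, 7.5, 9.0]]
`print(gradients)` → prints [8.0, 7.5, 9.0]
`print(grad_refs[0] is grad_refs[1])` → prints True

Answer:
[8.0, 7.5, 9.0]
True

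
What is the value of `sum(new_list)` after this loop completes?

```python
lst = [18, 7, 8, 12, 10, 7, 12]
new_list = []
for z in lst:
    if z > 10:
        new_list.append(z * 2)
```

Sum of doubled values > 10
`new_list` takes the values: [] → [36] → [36, 24] → [36, 24, 24]
So `sum(new_list)` = 84

Answer: 84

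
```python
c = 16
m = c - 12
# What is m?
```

Trace:
`c = 16` → c = 16
`m = c - 12` → m = 4
So m = 4

Answer: 4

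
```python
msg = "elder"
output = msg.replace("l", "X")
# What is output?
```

Trace:
`msg = "elder"` → msg = 'elder'
`output = msg.replace("l", "X")` → output = 'eXder'
So output = 'eXder'

Answer: 'eXder'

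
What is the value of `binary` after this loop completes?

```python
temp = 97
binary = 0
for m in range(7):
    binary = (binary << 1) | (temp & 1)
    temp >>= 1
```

Reverse lowest 7 bits of 97
`binary` takes the values: 0 → 1 → 2 → 4 → 8 → 16 → 33 → 67

Answer: 67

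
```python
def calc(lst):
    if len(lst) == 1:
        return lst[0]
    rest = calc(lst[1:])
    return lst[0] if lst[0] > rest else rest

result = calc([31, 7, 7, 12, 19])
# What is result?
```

Recursive max over [31, 7, 7, 12, 19] = 31

Answer: 31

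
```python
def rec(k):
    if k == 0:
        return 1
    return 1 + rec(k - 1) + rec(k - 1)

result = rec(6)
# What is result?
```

rec(k) = 1 + 2·rec(k-1), rec(0)=1. Closed form: (1+1)·2^6 - 1 = 127.

Answer: 127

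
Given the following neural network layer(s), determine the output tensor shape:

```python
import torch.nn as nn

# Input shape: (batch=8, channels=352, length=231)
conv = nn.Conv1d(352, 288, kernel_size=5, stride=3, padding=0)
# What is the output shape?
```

Input: (8, 352, 231) -> Output: (8, 288, 76)

Answer: (8, 288, 76)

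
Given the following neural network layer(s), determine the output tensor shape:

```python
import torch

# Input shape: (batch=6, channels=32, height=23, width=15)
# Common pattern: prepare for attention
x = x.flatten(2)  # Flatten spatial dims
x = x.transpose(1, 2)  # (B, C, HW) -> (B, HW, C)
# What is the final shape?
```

Input: (6, 32, 23, 15) -> after flatten(2): (6, 32, 345) -> Output: (6, 345, 32)

Answer: (6, 345, 32)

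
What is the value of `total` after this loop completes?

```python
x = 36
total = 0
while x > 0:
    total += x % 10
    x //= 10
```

Sum digits of 36
`total` takes the values: 0 → 6 → 9

Answer: 9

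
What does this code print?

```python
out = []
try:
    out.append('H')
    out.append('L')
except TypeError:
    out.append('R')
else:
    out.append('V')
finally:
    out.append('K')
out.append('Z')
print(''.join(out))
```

Execution trace: 'H' (try body) → 'L' (try body, no exception) → 'V' (else) → 'K' (finally) → 'Z' (after the try/except). Output: HLVKZ

Answer: HLVKZ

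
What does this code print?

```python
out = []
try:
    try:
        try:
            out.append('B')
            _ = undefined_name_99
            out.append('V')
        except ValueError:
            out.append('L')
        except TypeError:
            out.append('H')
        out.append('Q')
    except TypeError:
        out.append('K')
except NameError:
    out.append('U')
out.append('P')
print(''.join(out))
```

Execution trace: 'B' (inner try body) → 'U' (outer except NameError) → 'P' (after the try/except). Output: BUP

Answer: BUP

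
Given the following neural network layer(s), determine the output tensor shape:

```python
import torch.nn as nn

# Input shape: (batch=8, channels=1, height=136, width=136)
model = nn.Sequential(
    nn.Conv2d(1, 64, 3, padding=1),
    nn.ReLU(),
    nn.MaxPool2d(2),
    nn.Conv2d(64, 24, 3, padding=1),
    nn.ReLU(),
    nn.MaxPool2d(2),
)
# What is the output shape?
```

Input: (8, 1, 136, 136) -> after first Conv2d: (8, 64, 136, 136) -> after first MaxPool2d: (8, 64, 68, 68) -> after second Conv2d: (8, 24, 68, 68) -> Output: (8, 24, 34, 34)

Answer: (8, 24, 34, 34)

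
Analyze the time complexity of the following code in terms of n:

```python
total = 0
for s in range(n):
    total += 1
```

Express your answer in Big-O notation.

Each loop level contributes: n. Multiplying the contributions gives O(n).

Answer: O(n)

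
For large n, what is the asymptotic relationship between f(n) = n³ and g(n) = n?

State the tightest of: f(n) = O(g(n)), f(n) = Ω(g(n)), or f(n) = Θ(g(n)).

n³ vs n: f(n) = Ω(g(n)) but not O(g(n)) — n³ grows strictly faster than n.

Answer: f(n) = Ω(g(n)) but not O(g(n)) — n³ grows strictly faster than n.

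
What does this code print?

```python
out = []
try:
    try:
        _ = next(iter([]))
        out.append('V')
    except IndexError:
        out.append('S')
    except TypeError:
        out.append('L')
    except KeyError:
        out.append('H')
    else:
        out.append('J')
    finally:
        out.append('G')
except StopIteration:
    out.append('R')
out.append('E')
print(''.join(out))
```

Execution trace: 'G' (finally) → 'R' (outer except StopIteration) → 'E' (after the try/except). Output: GRE

Answer: GRE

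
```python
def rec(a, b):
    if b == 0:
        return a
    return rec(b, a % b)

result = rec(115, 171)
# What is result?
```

rec(115, 171) -> rec(171, 115) -> rec(115, 56) -> rec(56, 3) -> rec(3, 2) -> rec(2, 1) -> rec(1, 0) -> 1

Answer: 1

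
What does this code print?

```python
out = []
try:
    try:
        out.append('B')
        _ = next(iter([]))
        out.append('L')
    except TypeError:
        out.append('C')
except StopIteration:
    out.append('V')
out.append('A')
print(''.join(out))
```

Execution trace: 'B' (try body) → 'V' (outer except StopIteration) → 'A' (after the try/except). Output: BVA

Answer: BVA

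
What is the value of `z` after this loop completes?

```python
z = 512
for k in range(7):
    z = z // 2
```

Halve 7 times: 512 // 2^7 = 4
`z` takes the values: 512 → 256 → 128 → 64 → 32 → 16 → 8 → 4

Answer: 4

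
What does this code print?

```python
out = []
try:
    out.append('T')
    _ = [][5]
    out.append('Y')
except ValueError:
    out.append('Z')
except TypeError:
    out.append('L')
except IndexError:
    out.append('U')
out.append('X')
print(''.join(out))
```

Execution trace: 'T' (try body) → 'U' (except IndexError) → 'X' (after the try/except). Output: TUX

Answer: TUX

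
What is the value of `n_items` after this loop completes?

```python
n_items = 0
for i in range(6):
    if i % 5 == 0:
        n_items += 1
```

Count numbers divisible by 5 in range(6)
`n_items` takes the values: 0 → 1 → 2

Answer: 2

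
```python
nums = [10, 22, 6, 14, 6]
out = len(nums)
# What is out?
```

Trace:
`nums = [10, 22, 6, 14, 6]` → nums = [10, 22, 6, 14, 6]
`out = len(nums)` → out = 5
So out = 5

Answer: 5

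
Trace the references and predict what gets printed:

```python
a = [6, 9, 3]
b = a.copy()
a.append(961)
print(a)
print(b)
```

Key concept: list.copy() creates independent copy.
Step by step:
`a = [6, 9, 3]` → a = [6, 9, 3]
`b = a.copy()` → b = [6, 9, 3]
`a.append(961)` → a = [6, 9, 3, 961]
`print(a)` → prints [6, 9, 3, 961]
`print(b)` → prints [6, 9, 3]

Answer:
[6, 9, 3, 961]
[6, 9, 3]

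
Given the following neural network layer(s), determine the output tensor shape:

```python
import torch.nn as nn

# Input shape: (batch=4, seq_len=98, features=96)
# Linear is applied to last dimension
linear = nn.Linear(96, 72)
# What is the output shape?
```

Input: (4, 98, 96) -> Output: (4, 98, 72)

Answer: (4, 98, 72)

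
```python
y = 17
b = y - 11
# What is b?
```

Trace:
`y = 17` → y = 17
`b = y - 11` → b = 6
So b = 6

Answer: 6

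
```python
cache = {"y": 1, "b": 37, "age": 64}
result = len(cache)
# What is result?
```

Trace:
`cache = {"y": 1, "b": 37, "age": 64}` → cache = {'y': 1, 'b': 37, 'age': 64}
`result = len(cache)` → result = 3
So result = 3

Answer: 3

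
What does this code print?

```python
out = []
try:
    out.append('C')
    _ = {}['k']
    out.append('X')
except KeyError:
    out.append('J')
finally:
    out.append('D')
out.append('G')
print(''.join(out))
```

Execution trace: 'C' (try body) → 'J' (except KeyError) → 'D' (finally) → 'G' (after the try/except). Output: CJDG

Answer: CJDG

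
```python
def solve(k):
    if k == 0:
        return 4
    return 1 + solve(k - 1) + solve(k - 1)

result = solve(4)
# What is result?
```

solve(k) = 1 + 2·solve(k-1), solve(0)=4. Closed form: (4+1)·2^4 - 1 = 79.

Answer: 79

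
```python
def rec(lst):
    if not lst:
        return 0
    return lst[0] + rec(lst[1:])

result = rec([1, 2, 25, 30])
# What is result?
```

1 + 2 + 25 + 30 + 0 = 58

Answer: 58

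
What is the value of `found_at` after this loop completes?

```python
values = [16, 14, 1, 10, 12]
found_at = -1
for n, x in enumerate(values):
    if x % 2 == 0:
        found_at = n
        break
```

First even number index in [16, 14, 1, 10, 12]
`found_at` takes the values: -1 → 0

Answer: 0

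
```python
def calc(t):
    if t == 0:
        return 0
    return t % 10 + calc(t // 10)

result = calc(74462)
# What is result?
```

Sum of digits of 74462: 2 + 6 + 4 + 4 + 7 = 23

Answer: 23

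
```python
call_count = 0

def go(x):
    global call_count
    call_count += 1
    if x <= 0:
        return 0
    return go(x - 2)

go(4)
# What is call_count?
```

Linear recursion stepping by 2: 3 calls from x=4 down to ≤0.

Answer: 3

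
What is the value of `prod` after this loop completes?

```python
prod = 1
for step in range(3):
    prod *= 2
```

2^3 = 8
`prod` takes the values: 1 → 2 → 4 → 8

Answer: 8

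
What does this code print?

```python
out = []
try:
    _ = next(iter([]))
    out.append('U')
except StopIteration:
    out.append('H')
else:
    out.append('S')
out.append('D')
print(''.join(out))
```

Execution trace: 'H' (except StopIteration) → 'D' (after the try/except). Output: HD

Answer: HD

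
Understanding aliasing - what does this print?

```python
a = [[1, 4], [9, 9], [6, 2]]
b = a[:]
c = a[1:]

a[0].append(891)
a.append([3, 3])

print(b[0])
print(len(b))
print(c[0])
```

Key concept: slice with nested mutation.
Step by step:
`a = [[1, 4], [9, 9], [6, 2]]` → a = [[1, 4], [9, 9], [6, 2]]
`b = a[:]` → b = [[1, 4], [9, 9], [6, 2]]
`c = a[1:]` → c = [[9, 9], [6, 2]]
`a[0].append(891)` → a = [[1, 4, 891], [9, 9], [6, 2]]; b = [[1, 4, 891], [9, 9], [6, 2]]
`a.append([3, 3])` → a = [[1, 4, 891], [9, 9], [6, 2], [3, 3]]
`print(b[0])` → prints [1, 4, 891]
`print(len(b))` → prints 3
`print(c[0])` → prints [9, 9]

Answer:
[1, 4, 891]
3
[9, 9]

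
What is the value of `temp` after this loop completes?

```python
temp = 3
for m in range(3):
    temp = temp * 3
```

Multiply by 3, 3 times: 3 * 3^3 = 81
`temp` takes the values: 3 → 9 → 27 → 81

Answer: 81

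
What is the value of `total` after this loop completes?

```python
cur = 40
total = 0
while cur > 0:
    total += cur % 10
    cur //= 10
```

Sum digits of 40
`total` takes the values: 0 → 4

Answer: 4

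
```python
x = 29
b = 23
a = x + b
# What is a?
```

Trace:
`x = 29` → x = 29
`b = 23` → b = 23
`a = x + b` → a = 52
So a = 52

Answer: 52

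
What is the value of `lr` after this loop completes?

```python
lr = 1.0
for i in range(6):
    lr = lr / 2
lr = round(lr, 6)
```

Halving LR 6 times: 1 / 2^6
`lr` takes the values: 1.0 → 0.5 → 0.25 → 0.125 → 0.0625 → 0.03125 → 0.015625

Answer: 0.015625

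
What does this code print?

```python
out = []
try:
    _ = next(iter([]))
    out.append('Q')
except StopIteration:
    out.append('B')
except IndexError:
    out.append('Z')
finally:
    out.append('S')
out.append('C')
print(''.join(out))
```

Execution trace: 'B' (except StopIteration) → 'S' (finally) → 'C' (after the try/except). Output: BSC

Answer: BSC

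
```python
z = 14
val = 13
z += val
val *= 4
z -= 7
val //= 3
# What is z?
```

Trace:
`z = 14` → z = 14
`val = 13` → val = 13
`z += val` → z = 27
`val *= 4` → val = 52
`z -= 7` → z = 20
`val //= 3` → val = 17
So z = 20

Answer: 20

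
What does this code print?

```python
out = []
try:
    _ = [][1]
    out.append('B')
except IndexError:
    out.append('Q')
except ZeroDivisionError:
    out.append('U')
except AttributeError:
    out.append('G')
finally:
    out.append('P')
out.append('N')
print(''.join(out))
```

Execution trace: 'Q' (except IndexError) → 'P' (finally) → 'N' (after the try/except). Output: QPN

Answer: QPN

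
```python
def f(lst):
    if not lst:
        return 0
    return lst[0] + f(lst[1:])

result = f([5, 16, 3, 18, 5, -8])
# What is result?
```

5 + 16 + 3 + 18 + 5 + (-8) + 0 = 39

Answer: 39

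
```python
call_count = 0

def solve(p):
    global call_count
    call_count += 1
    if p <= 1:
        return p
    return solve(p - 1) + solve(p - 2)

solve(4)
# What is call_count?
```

Calls(p) = 1 + Calls(p-1) + Calls(p-2); Calls(0)=Calls(1)=1. For p=4 this gives 9.

Answer: 9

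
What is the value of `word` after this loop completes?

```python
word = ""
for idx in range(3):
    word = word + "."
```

Repeat '.' 3 times
`word` takes the values: "" → "." → ".." → "..."

Answer: "..."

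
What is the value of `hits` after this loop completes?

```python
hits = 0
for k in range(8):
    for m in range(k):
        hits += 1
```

Triangle number: 0+1+2+...+7
`hits` takes the values: 0 → 1 → 2 → 3 → 4 → 5 → 6 → 7 → 8 → 9 → 10 → 11 → 12 → 13 → 14 → 15 → 16 → 17 → 18 → 19 → 20 → 21 → 22 → 23 → 24 → 25 → 26 → 27 → 28

Answer: 28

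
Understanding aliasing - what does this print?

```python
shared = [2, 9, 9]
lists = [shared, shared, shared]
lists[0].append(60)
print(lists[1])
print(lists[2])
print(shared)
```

Key concept: list of same reference.
Step by step:
`shared = [2, 9, 9]` → shared = [2, 9, 9]
`lists = [shared, shared, shared]` → lists = [[2, 9, 9], [2, 9, 9], [2, 9, 9]]
`lists[0].append(60)` → shared = [2, 9, 9, 60]; lists = [[2, 9, 9, 60], [2, 9, 9, 60], [2, 9, 9, 60]]
`print(lists[1])` → prints [2, 9, 9, 60]
`print(lists[2])` → prints [2, 9, 9, 60]
`print(shared)` → prints [2, 9, 9, 60]

Answer:
[2, 9, 9, 60]
[2, 9, 9, 60]
[2, 9, 9, 60]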